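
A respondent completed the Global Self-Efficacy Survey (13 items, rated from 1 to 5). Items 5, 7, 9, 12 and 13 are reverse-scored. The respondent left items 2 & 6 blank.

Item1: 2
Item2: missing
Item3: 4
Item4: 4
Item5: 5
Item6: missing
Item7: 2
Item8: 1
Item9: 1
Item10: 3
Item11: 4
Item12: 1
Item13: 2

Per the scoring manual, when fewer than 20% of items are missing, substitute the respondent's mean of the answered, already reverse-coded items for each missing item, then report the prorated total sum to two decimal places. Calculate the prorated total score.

43.73

Reverse-coded (reversed = (1+5) − raw = 6 − raw):
  item 5: 6 − 5 = 1
  item 7: 6 − 2 = 4
  item 9: 6 − 1 = 5
  item 12: 6 − 1 = 5
  item 13: 6 − 2 = 4
Completed scored items (11 of 13): 2, 4, 4, 1, 4, 1, 5, 3, 4, 5, 4; sum = 37.
Person mean = 37 / 11 ≈ 3.3636
Prorated total = (37 / 11) × 13 = 43.73 (to 2 dp)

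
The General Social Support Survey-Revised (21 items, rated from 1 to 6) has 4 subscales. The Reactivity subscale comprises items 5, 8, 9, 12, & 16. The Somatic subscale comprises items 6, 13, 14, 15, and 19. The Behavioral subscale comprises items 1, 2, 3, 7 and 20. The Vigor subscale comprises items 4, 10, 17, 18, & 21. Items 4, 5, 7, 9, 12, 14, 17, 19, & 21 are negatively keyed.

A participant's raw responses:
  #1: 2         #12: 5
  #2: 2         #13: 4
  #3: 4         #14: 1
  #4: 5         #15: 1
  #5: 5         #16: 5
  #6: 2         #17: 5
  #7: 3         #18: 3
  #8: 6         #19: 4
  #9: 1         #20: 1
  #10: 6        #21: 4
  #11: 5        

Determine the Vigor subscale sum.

Vigor items: 4, 10, 17, 18, 21.
Of these, items 4, 17, & 21 are negatively keyed; on a 1–6 scale, reversed = 7 − raw.
  item 4: 7 − 5 = 2
  item 10: 6
  item 17: 7 − 5 = 2
  item 18: 3
  item 21: 7 − 4 = 3
Sum = 2 + 6 + 2 + 3 + 3 = 16

16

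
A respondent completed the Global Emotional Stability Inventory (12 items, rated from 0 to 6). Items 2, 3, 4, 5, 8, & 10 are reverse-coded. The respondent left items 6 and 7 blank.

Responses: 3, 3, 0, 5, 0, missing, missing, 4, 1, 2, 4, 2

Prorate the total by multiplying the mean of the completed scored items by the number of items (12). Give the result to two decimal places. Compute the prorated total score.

38.40

Reverse-coded (reversed = (0+6) − raw = 6 − raw):
  item 2: 6 − 3 = 3
  item 3: 6 − 0 = 6
  item 4: 6 − 5 = 1
  item 5: 6 − 0 = 6
  item 8: 6 − 4 = 2
  item 10: 6 − 2 = 4
Completed scored items (10 of 12): 3, 3, 6, 1, 6, 2, 1, 4, 4, 2; sum = 32.
Person mean = 32 / 10 ≈ 3.2000
Prorated total = (32 / 10) × 12 = 38.40 (to 2 dp)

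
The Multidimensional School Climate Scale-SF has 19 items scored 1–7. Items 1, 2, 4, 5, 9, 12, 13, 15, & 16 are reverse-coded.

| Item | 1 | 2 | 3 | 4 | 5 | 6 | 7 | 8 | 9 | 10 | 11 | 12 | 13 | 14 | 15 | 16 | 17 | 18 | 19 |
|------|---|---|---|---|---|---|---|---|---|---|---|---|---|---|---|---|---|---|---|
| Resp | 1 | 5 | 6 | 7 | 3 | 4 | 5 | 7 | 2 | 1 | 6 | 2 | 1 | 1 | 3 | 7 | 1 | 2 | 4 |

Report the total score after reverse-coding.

Raw sum = 68. Reverse-coded items: 1, 2, 4, 5, 9, 12, 13, 15, 16; their raw sum = 31.
Each reversal replaces raw with 8 − raw, changing the total by 8 − 2·raw per item.
Total = 68 + 9·8 − 2·31 = 68 + 72 − 62 = 78

78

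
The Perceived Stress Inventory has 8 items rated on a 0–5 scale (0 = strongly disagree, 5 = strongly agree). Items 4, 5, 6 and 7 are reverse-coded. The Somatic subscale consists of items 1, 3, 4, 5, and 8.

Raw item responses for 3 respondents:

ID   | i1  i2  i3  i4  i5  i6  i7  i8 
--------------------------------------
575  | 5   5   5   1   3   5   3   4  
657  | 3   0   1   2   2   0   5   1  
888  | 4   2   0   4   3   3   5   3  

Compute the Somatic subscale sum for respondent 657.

Respondent 657 raw: 3, 0, 1, 2, 2, 0, 5, 1.
Somatic items: 1, 3, 4, 5, 8.
Reverse-coded (reverse-coded value = 5 − response):
  item 1: 3
  item 3: 1
  item 4: 5 − 2 = 3
  item 5: 5 − 2 = 3
  item 8: 1
Sum = 3 + 1 + 3 + 3 + 1 = 11

11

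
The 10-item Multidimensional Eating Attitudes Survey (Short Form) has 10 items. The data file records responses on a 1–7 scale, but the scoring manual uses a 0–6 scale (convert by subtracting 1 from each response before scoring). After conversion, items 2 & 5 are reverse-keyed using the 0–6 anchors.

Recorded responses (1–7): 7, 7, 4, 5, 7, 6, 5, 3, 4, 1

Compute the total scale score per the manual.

Convert to 0–6: 6, 6, 3, 4, 6, 5, 4, 2, 3, 0
Reverse-coded (on a 0–6 scale, reversed = 6 − raw):
  item 2: 6 − 6 = 0
  item 5: 6 − 6 = 0
Scored: 6, 0, 3, 4, 0, 5, 4, 2, 3, 0
Total = 27

27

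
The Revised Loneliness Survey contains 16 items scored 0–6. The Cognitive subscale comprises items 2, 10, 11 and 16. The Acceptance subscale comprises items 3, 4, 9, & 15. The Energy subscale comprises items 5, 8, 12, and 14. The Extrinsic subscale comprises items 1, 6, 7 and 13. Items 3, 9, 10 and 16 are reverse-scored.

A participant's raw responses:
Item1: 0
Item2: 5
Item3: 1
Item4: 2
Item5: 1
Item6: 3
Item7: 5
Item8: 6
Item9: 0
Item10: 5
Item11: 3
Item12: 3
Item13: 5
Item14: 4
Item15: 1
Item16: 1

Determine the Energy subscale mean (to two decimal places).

3.50

Energy items: 5, 8, 12, 14.
  item 5: 1
  item 8: 6
  item 12: 3
  item 14: 4
Sum = 1 + 6 + 3 + 4 = 14
Mean = 14 / 4 = 3.50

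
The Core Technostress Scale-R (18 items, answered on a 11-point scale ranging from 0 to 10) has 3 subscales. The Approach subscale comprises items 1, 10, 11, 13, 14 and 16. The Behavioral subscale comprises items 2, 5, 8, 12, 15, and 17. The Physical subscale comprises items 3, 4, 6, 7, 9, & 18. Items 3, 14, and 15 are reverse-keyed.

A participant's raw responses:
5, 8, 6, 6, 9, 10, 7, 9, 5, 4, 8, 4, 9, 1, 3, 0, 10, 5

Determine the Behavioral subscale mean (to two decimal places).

Behavioral items: 2, 5, 8, 12, 15, 17.
Of these, item 15 is reverse-keyed; reverse-coded value = 10 − response.
  item 2: 8
  item 5: 9
  item 8: 9
  item 12: 4
  item 15: 10 − 3 = 7
  item 17: 10
Sum = 8 + 9 + 9 + 4 + 7 + 10 = 47
Mean = 47 / 6 = 7.83

7.83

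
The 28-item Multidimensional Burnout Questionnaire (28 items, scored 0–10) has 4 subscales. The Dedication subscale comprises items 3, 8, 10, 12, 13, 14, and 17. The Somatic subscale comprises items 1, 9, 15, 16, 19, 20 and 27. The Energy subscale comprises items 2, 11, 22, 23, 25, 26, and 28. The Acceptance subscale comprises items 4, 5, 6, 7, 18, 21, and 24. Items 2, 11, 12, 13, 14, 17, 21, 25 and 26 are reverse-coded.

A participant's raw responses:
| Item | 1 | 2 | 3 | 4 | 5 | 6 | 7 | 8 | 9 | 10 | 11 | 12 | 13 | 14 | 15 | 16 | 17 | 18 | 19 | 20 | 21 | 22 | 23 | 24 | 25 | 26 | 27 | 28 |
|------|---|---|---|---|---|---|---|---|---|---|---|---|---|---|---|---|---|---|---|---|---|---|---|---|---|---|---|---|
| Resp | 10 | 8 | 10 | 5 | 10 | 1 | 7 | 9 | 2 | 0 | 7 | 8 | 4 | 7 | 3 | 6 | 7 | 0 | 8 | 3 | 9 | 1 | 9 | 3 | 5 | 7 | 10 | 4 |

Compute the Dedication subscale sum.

33

Dedication items: 3, 8, 10, 12, 13, 14, 17.
Of these, items 12, 13, 14, & 17 are reverse-coded; reverse-coded value = 10 − response.
  item 3: 10
  item 8: 9
  item 10: 0
  item 12: 10 − 8 = 2
  item 13: 10 − 4 = 6
  item 14: 10 − 7 = 3
  item 17: 10 − 7 = 3
Sum = 10 + 9 + 0 + 2 + 6 + 3 + 3 = 33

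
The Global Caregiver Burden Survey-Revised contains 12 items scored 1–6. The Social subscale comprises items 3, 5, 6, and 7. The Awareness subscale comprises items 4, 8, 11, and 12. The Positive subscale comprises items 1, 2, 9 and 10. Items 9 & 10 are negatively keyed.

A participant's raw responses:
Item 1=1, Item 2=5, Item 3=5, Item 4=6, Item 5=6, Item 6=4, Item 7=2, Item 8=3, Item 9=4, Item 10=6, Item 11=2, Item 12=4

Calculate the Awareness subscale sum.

15

Awareness items: 4, 8, 11, 12.
  item 4: 6
  item 8: 3
  item 11: 2
  item 12: 4
Sum = 6 + 3 + 2 + 4 = 15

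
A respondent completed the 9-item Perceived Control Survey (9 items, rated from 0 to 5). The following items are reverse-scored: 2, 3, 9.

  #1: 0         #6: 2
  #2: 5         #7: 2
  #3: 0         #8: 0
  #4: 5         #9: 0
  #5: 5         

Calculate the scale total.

24

Raw sum = 19. Reverse-scored items: 2, 3, 9; their raw sum = 5.
Each reversal replaces raw with 5 − raw, changing the total by 5 − 2·raw per item.
Total = 19 + 3·5 − 2·5 = 19 + 15 − 10 = 24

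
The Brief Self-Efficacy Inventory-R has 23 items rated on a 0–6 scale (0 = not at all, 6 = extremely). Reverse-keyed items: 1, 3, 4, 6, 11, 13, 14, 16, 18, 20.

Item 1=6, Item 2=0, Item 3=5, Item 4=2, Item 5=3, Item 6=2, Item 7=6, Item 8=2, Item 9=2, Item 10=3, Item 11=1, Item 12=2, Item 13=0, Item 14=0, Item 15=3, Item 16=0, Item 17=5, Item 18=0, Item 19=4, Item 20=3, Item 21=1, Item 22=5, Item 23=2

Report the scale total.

79

Raw sum = 57. Reverse-keyed items: 1, 3, 4, 6, 11, 13, 14, 16, 18, 20; their raw sum = 19.
Each reversal replaces raw with 6 − raw, changing the total by 6 − 2·raw per item.
Total = 57 + 10·6 − 2·19 = 57 + 60 − 38 = 79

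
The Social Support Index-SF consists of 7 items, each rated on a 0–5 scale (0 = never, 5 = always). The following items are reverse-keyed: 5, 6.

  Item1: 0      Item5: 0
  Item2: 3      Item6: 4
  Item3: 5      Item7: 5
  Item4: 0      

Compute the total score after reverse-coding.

19

Reversing items 5 and 6 with 5 − raw:
Total = 0 + 3 + 5 + 0 + (5−0) + (5−4) + 5
      = 0 + 3 + 5 + 0 + 5 + 1 + 5 = 19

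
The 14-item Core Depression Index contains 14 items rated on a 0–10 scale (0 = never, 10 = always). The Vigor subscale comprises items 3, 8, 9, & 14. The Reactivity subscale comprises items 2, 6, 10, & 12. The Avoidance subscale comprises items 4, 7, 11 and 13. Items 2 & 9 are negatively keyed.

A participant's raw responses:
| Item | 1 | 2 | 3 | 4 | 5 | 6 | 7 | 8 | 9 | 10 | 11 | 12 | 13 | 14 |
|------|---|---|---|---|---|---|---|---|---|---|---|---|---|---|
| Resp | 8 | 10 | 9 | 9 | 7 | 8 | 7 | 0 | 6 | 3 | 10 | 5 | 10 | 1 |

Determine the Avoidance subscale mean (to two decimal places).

9.00

Avoidance items: 4, 7, 11, 13.
  item 4: 9
  item 7: 7
  item 11: 10
  item 13: 10
Sum = 9 + 7 + 10 + 10 = 36
Mean = 36 / 4 = 9.00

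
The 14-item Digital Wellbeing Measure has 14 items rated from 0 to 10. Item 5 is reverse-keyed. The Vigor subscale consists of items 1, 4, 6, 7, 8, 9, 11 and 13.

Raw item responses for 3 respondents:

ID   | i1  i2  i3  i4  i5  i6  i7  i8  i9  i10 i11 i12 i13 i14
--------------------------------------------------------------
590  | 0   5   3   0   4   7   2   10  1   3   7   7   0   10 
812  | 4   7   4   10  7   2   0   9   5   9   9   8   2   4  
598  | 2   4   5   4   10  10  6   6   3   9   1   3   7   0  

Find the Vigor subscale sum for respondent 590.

27

Respondent 590 raw: 0, 5, 3, 0, 4, 7, 2, 10, 1, 3, 7, 7, 0, 10.
Vigor items: 1, 4, 6, 7, 8, 9, 11, 13.
Reverse-coded (reversed = (0+10) − raw = 10 − raw):
  item 1: 0
  item 4: 0
  item 6: 7
  item 7: 2
  item 8: 10
  item 9: 1
  item 11: 7
  item 13: 0
Sum = 0 + 0 + 7 + 2 + 10 + 1 + 7 + 0 = 27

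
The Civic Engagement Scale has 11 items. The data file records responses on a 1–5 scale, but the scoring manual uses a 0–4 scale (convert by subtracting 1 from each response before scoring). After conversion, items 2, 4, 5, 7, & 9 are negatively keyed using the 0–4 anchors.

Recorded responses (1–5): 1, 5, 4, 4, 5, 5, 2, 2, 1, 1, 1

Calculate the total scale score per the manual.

16

Convert to 0–4: 0, 4, 3, 3, 4, 4, 1, 1, 0, 0, 0
Reverse-coded (reversed = (0+4) − raw = 4 − raw):
  item 2: 4 − 4 = 0
  item 4: 4 − 3 = 1
  item 5: 4 − 4 = 0
  item 7: 4 − 1 = 3
  item 9: 4 − 0 = 4
Scored: 0, 0, 3, 1, 0, 4, 3, 1, 4, 0, 0
Total = 16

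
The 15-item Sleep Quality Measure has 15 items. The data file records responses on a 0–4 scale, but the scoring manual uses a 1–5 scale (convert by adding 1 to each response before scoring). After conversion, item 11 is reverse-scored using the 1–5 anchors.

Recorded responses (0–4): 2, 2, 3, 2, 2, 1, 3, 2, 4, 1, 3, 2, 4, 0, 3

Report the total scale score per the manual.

Convert to 1–5: 3, 3, 4, 3, 3, 2, 4, 3, 5, 2, 4, 3, 5, 1, 4
Reverse-coded (reverse-coded value = 6 − response):
  item 11: 6 − 4 = 2
Scored: 3, 3, 4, 3, 3, 2, 4, 3, 5, 2, 2, 3, 5, 1, 4
Total = 47

47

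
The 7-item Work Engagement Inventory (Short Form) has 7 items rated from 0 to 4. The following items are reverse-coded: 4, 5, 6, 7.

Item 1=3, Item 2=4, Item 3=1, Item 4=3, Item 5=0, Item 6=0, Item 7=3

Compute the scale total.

18

Reverse-coded items use 4 − raw:
  item 4: 4 − 3 = 1
  item 5: 4 − 0 = 4
  item 6: 4 − 0 = 4
  item 7: 4 − 3 = 1
After reverse-coding: 3, 4, 1, 1, 4, 4, 1
Total = 3 + 4 + 1 + 1 + 4 + 4 + 1 = 18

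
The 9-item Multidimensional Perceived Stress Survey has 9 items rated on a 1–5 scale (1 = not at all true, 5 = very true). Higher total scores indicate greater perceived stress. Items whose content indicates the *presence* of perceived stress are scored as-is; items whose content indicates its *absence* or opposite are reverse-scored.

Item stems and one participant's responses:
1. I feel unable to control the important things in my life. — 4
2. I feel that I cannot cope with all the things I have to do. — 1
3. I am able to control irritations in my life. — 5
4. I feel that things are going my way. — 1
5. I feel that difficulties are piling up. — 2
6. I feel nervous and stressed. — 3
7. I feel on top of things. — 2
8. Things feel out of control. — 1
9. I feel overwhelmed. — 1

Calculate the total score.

Items 3, 4, 7 describe the absence/opposite of perceived stress → reverse-score.
reversed = (1+5) − raw = 6 − raw.
  item 1: 4
  item 2: 1
  item 3: 6 − 5 = 1
  item 4: 6 − 1 = 5
  item 5: 2
  item 6: 3
  item 7: 6 − 2 = 4
  item 8: 1
  item 9: 1
Total = 4 + 1 + 1 + 5 + 2 + 3 + 4 + 1 + 1 = 22

22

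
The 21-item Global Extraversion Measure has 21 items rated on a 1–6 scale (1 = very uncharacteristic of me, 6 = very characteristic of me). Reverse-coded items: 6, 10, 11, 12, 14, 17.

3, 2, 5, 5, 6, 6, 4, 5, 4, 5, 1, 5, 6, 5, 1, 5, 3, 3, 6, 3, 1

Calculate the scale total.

76

Apply reverse scoring (reversed = (1+6) − raw = 7 − raw):
  item 6: 7 − 6 = 1
  item 10: 7 − 5 = 2
  item 11: 7 − 1 = 6
  item 12: 7 − 5 = 2
  item 14: 7 − 5 = 2
  item 17: 7 − 3 = 4
Scored items: 3, 2, 5, 5, 6, 1, 4, 5, 4, 2, 6, 2, 6, 2, 1, 5, 4, 3, 6, 3, 1
Total = 3 + 2 + 5 + 5 + 6 + 1 + 4 + 5 + 4 + 2 + 6 + 2 + 6 + 2 + 1 + 5 + 4 + 3 + 6 + 3 + 1 = 76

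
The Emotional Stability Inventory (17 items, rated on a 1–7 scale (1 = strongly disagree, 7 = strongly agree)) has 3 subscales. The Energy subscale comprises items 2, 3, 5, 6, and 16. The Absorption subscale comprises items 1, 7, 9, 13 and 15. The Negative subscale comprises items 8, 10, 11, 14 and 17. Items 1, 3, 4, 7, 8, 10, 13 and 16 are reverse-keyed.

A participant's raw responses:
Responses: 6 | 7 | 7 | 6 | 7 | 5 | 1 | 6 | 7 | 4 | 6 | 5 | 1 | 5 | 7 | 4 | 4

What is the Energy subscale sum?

Energy items: 2, 3, 5, 6, 16.
Of these, items 3 & 16 are reverse-keyed; on a 1–7 scale, reversed = 8 − raw.
  item 2: 7
  item 3: 8 − 7 = 1
  item 5: 7
  item 6: 5
  item 16: 8 − 4 = 4
Sum = 7 + 1 + 7 + 5 + 4 = 24

24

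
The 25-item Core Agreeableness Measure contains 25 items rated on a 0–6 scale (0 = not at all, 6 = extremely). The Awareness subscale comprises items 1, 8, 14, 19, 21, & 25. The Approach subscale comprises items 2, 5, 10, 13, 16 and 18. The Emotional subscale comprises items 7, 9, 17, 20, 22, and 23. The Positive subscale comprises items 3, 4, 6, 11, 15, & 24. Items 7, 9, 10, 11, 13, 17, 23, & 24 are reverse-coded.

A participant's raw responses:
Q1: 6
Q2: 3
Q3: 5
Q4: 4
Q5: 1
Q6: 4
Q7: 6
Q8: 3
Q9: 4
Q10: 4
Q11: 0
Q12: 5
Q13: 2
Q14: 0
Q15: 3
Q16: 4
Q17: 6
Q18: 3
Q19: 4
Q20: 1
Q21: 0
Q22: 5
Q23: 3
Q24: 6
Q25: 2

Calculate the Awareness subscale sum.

15

Awareness items: 1, 8, 14, 19, 21, 25.
  item 1: 6
  item 8: 3
  item 14: 0
  item 19: 4
  item 21: 0
  item 25: 2
Sum = 6 + 3 + 0 + 4 + 0 + 2 = 15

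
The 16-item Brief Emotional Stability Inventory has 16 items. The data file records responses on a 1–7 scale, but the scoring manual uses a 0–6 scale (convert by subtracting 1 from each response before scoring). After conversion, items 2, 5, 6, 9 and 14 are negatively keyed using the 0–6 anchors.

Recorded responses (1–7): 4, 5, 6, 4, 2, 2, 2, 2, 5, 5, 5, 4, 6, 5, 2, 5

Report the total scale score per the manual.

50

Convert to 0–6: 3, 4, 5, 3, 1, 1, 1, 1, 4, 4, 4, 3, 5, 4, 1, 4
Reverse-coded (reverse-coded value = 6 − response):
  item 2: 6 − 4 = 2
  item 5: 6 − 1 = 5
  item 6: 6 − 1 = 5
  item 9: 6 − 4 = 2
  item 14: 6 − 4 = 2
Scored: 3, 2, 5, 3, 5, 5, 1, 1, 2, 4, 4, 3, 5, 2, 1, 4
Total = 50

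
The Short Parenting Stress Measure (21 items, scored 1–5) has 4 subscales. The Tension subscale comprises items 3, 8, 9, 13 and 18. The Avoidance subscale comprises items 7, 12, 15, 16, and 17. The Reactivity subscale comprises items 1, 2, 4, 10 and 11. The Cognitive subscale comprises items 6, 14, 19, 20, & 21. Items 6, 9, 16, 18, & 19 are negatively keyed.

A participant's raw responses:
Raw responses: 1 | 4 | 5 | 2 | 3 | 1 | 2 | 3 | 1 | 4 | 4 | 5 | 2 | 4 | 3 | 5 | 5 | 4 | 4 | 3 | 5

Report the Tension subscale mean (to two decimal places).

3.40

Tension items: 3, 8, 9, 13, 18.
Of these, items 9 and 18 are negatively keyed; reversed = (1+5) − raw = 6 − raw.
  item 3: 5
  item 8: 3
  item 9: 6 − 1 = 5
  item 13: 2
  item 18: 6 − 4 = 2
Sum = 5 + 3 + 5 + 2 + 2 = 17
Mean = 17 / 5 = 3.40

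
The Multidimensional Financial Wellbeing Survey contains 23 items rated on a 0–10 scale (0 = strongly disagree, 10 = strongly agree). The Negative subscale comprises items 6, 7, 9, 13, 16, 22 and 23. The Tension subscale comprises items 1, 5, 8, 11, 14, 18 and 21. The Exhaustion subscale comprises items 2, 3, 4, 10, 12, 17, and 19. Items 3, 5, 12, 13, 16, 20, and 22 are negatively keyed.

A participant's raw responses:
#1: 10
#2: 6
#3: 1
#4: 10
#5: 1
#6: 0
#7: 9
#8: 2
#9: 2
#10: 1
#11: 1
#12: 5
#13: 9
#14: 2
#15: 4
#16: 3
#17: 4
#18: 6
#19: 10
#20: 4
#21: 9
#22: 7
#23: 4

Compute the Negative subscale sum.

Negative items: 6, 7, 9, 13, 16, 22, 23.
Of these, items 13, 16, & 22 are negatively keyed; on a 0–10 scale, reversed = 10 − raw.
  item 6: 0
  item 7: 9
  item 9: 2
  item 13: 10 − 9 = 1
  item 16: 10 − 3 = 7
  item 22: 10 − 7 = 3
  item 23: 4
Sum = 0 + 9 + 2 + 1 + 7 + 3 + 4 = 26

26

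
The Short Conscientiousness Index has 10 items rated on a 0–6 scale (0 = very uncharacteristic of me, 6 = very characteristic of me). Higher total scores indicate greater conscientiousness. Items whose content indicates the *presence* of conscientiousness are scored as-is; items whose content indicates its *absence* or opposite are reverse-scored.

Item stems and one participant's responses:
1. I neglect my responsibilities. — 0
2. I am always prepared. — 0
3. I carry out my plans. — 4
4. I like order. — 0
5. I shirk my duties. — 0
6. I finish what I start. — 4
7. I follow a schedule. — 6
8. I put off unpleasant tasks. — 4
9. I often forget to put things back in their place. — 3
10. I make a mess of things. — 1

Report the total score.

36

Items 1, 5, 8, 9, 10 describe the absence/opposite of conscientiousness → reverse-score.
on a 0–6 scale, reversed = 6 − raw.
  item 1: 6 − 0 = 6
  item 2: 0
  item 3: 4
  item 4: 0
  item 5: 6 − 0 = 6
  item 6: 4
  item 7: 6
  item 8: 6 − 4 = 2
  item 9: 6 − 3 = 3
  item 10: 6 − 1 = 5
Total = 6 + 0 + 4 + 0 + 6 + 4 + 6 + 2 + 3 + 5 = 36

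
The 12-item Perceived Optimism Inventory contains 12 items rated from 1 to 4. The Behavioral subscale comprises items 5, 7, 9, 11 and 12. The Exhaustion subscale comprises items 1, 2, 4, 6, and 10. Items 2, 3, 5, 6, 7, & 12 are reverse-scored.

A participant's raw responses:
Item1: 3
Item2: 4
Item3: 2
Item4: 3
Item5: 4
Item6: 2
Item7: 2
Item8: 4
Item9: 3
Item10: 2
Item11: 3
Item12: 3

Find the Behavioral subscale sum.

12

Behavioral items: 5, 7, 9, 11, 12.
Of these, items 5, 7, & 12 are reverse-scored; on a 1–4 scale, reversed = 5 − raw.
  item 5: 5 − 4 = 1
  item 7: 5 − 2 = 3
  item 9: 3
  item 11: 3
  item 12: 5 − 3 = 2
Sum = 1 + 3 + 3 + 3 + 2 = 12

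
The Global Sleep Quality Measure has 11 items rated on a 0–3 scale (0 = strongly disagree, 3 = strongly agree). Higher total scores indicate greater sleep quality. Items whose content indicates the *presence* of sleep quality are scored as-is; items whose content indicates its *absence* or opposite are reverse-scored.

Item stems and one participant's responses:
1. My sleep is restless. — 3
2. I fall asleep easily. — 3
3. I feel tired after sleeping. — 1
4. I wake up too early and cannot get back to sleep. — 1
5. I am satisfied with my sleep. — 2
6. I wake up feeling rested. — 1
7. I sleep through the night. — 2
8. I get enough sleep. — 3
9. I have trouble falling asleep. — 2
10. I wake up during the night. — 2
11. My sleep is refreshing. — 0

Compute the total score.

17

Items 1, 3, 4, 9, 10 describe the absence/opposite of sleep quality → reverse-score.
reverse-coded value = 3 − response.
  item 1: 3 − 3 = 0
  item 2: 3
  item 3: 3 − 1 = 2
  item 4: 3 − 1 = 2
  item 5: 2
  item 6: 1
  item 7: 2
  item 8: 3
  item 9: 3 − 2 = 1
  item 10: 3 − 2 = 1
  item 11: 0
Total = 0 + 3 + 2 + 2 + 2 + 1 + 2 + 3 + 1 + 1 + 0 = 17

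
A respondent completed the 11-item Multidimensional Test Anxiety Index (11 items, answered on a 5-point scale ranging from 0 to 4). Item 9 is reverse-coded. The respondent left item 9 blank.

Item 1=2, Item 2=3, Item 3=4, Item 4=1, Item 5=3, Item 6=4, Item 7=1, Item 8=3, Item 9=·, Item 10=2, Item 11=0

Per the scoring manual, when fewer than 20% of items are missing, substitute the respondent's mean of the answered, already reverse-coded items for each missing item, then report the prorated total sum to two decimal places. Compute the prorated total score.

25.30

Reverse-coded (reversed = (0+4) − raw = 4 − raw):
Completed scored items (10 of 11): 2, 3, 4, 1, 3, 4, 1, 3, 2, 0; sum = 23.
Person mean = 23 / 10 ≈ 2.3000
Prorated total = (23 / 10) × 11 = 25.30 (to 2 dp)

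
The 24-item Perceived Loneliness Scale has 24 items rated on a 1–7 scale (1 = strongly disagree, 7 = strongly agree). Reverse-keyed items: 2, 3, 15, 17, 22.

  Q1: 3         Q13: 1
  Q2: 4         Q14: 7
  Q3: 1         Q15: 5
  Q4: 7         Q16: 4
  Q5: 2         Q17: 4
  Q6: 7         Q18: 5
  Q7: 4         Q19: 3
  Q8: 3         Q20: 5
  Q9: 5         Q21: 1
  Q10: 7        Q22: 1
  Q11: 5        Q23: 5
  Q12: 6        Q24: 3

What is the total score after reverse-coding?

Reverse-keyed items use 8 − raw:
  item 2: 8 − 4 = 4
  item 3: 8 − 1 = 7
  item 15: 8 − 5 = 3
  item 17: 8 − 4 = 4
  item 22: 8 − 1 = 7
Scored items: 3, 4, 7, 7, 2, 7, 4, 3, 5, 7, 5, 6, 1, 7, 3, 4, 4, 5, 3, 5, 1, 7, 5, 3
Total = 3 + 4 + 7 + 7 + 2 + 7 + 4 + 3 + 5 + 7 + 5 + 6 + 1 + 7 + 3 + 4 + 4 + 5 + 3 + 5 + 1 + 7 + 5 + 3 = 108

108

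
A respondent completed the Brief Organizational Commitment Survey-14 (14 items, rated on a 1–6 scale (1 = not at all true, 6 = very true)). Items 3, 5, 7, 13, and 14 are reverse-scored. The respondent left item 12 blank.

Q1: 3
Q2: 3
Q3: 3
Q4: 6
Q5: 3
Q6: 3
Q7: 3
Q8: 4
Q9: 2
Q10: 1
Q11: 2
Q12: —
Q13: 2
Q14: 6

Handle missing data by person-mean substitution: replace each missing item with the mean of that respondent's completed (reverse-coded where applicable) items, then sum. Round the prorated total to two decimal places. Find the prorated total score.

Reverse-coded (on a 1–6 scale, reversed = 7 − raw):
  item 3: 7 − 3 = 4
  item 5: 7 − 3 = 4
  item 7: 7 − 3 = 4
  item 13: 7 − 2 = 5
  item 14: 7 − 6 = 1
Completed scored items (13 of 14): 3, 3, 4, 6, 4, 3, 4, 4, 2, 1, 2, 5, 1; sum = 42.
Person mean = 42 / 13 ≈ 3.2308
Prorated total = (42 / 13) × 14 = 45.23 (to 2 dp)

45.23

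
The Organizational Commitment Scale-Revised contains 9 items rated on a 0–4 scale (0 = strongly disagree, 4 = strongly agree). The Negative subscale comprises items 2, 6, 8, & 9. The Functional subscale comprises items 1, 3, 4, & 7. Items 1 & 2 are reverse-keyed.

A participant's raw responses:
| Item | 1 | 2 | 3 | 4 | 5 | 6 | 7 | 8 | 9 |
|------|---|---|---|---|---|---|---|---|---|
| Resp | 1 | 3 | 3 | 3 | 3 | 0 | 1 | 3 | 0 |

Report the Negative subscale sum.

4

Negative items: 2, 6, 8, 9.
Of these, item 2 is reverse-keyed; on a 0–4 scale, reversed = 4 − raw.
  item 2: 4 − 3 = 1
  item 6: 0
  item 8: 3
  item 9: 0
Sum = 1 + 0 + 3 + 0 = 4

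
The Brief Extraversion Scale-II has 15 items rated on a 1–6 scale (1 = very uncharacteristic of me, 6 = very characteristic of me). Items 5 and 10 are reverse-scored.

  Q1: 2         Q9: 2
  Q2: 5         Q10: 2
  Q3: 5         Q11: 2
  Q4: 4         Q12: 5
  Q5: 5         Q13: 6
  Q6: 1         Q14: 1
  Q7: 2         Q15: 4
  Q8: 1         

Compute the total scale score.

47

Raw sum = 47. Reverse-scored items: 5, 10; their raw sum = 7.
Each reversal replaces raw with 7 − raw, changing the total by 7 − 2·raw per item.
Total = 47 + 2·7 − 2·7 = 47 + 14 − 14 = 47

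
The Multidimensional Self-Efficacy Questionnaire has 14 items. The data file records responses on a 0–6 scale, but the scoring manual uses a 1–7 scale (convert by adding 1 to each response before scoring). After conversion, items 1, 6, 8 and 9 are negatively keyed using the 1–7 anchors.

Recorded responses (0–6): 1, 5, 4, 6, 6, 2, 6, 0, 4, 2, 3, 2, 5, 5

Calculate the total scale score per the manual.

75

Convert to 1–7: 2, 6, 5, 7, 7, 3, 7, 1, 5, 3, 4, 3, 6, 6
Reverse-coded (reversed = (1+7) − raw = 8 − raw):
  item 1: 8 − 2 = 6
  item 6: 8 − 3 = 5
  item 8: 8 − 1 = 7
  item 9: 8 − 5 = 3
Scored: 6, 6, 5, 7, 7, 5, 7, 7, 3, 3, 4, 3, 6, 6
Total = 75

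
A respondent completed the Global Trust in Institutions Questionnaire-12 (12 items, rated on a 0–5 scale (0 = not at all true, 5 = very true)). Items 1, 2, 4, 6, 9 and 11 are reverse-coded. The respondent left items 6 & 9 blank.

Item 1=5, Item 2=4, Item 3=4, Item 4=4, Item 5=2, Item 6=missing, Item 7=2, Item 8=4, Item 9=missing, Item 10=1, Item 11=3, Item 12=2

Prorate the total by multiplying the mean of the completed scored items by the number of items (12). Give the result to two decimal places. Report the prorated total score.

Reverse-coded (reverse-coded value = 5 − response):
  item 1: 5 − 5 = 0
  item 2: 5 − 4 = 1
  item 4: 5 − 4 = 1
  item 11: 5 − 3 = 2
Completed scored items (10 of 12): 0, 1, 4, 1, 2, 2, 4, 1, 2, 2; sum = 19.
Person mean = 19 / 10 ≈ 1.9000
Prorated total = (19 / 10) × 12 = 22.80 (to 2 dp)

22.80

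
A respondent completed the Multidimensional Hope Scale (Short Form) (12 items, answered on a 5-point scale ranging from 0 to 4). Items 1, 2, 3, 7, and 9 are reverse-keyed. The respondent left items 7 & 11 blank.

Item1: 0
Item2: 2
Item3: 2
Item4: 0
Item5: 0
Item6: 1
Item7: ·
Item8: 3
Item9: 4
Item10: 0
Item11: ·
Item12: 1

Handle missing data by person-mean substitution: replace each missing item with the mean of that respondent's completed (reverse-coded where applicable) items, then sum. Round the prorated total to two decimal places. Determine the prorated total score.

15.60

Reverse-coded (reverse-coded value = 4 − response):
  item 1: 4 − 0 = 4
  item 2: 4 − 2 = 2
  item 3: 4 − 2 = 2
  item 9: 4 − 4 = 0
Completed scored items (10 of 12): 4, 2, 2, 0, 0, 1, 3, 0, 0, 1; sum = 13.
Person mean = 13 / 10 ≈ 1.3000
Prorated total = (13 / 10) × 12 = 15.60 (to 2 dp)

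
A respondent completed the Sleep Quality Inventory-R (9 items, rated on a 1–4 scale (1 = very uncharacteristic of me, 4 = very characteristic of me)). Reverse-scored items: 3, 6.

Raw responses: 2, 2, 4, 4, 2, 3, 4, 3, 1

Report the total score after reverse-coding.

Reverse-coded items (reverse-coded value = 5 − response):
  item 3: 5 − 4 = 1
  item 6: 5 − 3 = 2
After reverse-coding: 2, 2, 1, 4, 2, 2, 4, 3, 1
Total = 2 + 2 + 1 + 4 + 2 + 2 + 4 + 3 + 1 = 21

21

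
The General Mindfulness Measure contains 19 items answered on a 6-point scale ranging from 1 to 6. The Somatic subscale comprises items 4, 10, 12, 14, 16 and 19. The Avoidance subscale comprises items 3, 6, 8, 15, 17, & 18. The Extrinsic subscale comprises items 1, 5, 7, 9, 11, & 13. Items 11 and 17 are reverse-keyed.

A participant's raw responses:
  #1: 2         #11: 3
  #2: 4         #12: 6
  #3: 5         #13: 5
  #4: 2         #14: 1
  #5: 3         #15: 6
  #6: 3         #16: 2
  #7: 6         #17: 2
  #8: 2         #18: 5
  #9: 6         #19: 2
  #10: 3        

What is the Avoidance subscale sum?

26

Avoidance items: 3, 6, 8, 15, 17, 18.
Of these, item 17 is reverse-keyed; reversed = (1+6) − raw = 7 − raw.
  item 3: 5
  item 6: 3
  item 8: 2
  item 15: 6
  item 17: 7 − 2 = 5
  item 18: 5
Sum = 5 + 3 + 2 + 6 + 5 + 5 = 26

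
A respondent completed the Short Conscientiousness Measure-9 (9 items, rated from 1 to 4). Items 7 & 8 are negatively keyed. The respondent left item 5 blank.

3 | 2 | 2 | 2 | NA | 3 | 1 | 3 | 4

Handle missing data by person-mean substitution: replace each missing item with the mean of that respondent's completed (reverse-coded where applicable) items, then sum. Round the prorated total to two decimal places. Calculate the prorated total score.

Reverse-coded (reversed = (1+4) − raw = 5 − raw):
  item 7: 5 − 1 = 4
  item 8: 5 − 3 = 2
Completed scored items (8 of 9): 3, 2, 2, 2, 3, 4, 2, 4; sum = 22.
Person mean = 22 / 8 ≈ 2.7500
Prorated total = (22 / 8) × 9 = 24.75 (to 2 dp)

24.75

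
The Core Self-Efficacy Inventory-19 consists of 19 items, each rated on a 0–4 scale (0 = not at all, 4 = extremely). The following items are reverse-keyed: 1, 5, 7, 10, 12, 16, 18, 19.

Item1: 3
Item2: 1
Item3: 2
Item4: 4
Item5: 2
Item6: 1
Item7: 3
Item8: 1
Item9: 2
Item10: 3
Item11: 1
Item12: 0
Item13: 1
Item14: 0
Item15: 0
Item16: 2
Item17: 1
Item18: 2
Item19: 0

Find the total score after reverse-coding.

Reversing items 1, 5, 7, 10, 12, 16, 18 and 19 with 4 − raw:
Total = (4−3) + 1 + 2 + 4 + (4−2) + 1 + (4−3) + 1 + 2 + (4−3) + 1 + (4−0) + 1 + 0 + 0 + (4−2) + 1 + (4−2) + (4−0)
      = 1 + 1 + 2 + 4 + 2 + 1 + 1 + 1 + 2 + 1 + 1 + 4 + 1 + 0 + 0 + 2 + 1 + 2 + 4 = 31

31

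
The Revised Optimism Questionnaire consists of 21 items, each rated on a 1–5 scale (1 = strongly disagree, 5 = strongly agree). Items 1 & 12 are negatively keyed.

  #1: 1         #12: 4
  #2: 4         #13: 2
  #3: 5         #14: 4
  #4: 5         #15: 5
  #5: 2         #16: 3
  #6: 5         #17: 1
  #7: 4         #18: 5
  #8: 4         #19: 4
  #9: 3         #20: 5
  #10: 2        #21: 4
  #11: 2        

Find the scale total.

76

Raw sum = 74. Negatively keyed items: 1, 12; their raw sum = 5.
Each reversal replaces raw with 6 − raw, changing the total by 6 − 2·raw per item.
Total = 74 + 2·6 − 2·5 = 74 + 12 − 10 = 76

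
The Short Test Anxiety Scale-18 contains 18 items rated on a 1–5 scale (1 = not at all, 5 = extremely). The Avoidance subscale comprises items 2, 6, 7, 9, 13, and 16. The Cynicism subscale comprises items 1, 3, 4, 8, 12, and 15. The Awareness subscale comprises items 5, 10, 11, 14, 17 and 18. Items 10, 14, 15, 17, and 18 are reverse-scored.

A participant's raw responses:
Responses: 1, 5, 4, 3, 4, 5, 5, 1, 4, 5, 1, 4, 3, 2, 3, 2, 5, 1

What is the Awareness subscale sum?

Awareness items: 5, 10, 11, 14, 17, 18.
Of these, items 10, 14, 17, and 18 are reverse-scored; reverse-coded value = 6 − response.
  item 5: 4
  item 10: 6 − 5 = 1
  item 11: 1
  item 14: 6 − 2 = 4
  item 17: 6 − 5 = 1
  item 18: 6 − 1 = 5
Sum = 4 + 1 + 1 + 4 + 1 + 5 = 16

16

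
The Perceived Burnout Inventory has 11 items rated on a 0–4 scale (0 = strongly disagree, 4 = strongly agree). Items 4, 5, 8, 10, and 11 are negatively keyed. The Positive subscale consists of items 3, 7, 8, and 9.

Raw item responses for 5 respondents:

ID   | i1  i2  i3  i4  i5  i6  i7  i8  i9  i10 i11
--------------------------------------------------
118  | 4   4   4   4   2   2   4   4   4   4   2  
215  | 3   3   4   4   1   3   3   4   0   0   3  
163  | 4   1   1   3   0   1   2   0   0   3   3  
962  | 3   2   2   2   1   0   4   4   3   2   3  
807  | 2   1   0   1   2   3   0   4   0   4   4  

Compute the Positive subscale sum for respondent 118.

12

Respondent 118 raw: 4, 4, 4, 4, 2, 2, 4, 4, 4, 4, 2.
Positive items: 3, 7, 8, 9.
Reverse-coded (on a 0–4 scale, reversed = 4 − raw):
  item 3: 4
  item 7: 4
  item 8: 4 − 4 = 0
  item 9: 4
Sum = 4 + 4 + 0 + 4 = 12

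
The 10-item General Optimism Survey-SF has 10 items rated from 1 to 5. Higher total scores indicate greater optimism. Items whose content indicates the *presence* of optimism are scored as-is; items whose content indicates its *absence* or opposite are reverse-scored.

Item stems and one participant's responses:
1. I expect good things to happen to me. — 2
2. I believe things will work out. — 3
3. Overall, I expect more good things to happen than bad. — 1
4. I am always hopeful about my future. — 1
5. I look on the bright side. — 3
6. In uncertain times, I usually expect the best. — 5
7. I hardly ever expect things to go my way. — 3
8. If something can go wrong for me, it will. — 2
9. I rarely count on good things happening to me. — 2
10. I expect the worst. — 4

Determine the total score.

28

Items 7, 8, 9, 10 describe the absence/opposite of optimism → reverse-score.
reversed = (1+5) − raw = 6 − raw.
  item 1: 2
  item 2: 3
  item 3: 1
  item 4: 1
  item 5: 3
  item 6: 5
  item 7: 6 − 3 = 3
  item 8: 6 − 2 = 4
  item 9: 6 − 2 = 4
  item 10: 6 − 4 = 2
Total = 2 + 3 + 1 + 1 + 3 + 5 + 3 + 4 + 4 + 2 = 28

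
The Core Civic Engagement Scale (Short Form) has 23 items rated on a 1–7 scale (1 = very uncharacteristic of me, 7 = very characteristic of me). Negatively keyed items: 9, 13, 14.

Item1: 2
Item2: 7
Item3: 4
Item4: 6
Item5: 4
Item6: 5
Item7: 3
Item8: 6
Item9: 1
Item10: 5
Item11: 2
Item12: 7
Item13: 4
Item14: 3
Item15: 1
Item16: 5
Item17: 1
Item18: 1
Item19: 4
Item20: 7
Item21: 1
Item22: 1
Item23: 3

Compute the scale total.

91

Raw sum = 83. Negatively keyed items: 9, 13, 14; their raw sum = 8.
Each reversal replaces raw with 8 − raw, changing the total by 8 − 2·raw per item.
Total = 83 + 3·8 − 2·8 = 83 + 24 − 16 = 91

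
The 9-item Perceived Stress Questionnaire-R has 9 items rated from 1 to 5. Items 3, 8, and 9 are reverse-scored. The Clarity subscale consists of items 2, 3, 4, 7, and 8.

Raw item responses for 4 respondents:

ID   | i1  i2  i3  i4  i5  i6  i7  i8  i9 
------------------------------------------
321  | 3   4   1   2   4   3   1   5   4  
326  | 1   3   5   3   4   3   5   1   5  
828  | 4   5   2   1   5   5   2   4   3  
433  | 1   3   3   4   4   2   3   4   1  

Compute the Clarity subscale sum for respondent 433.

Respondent 433 raw: 1, 3, 3, 4, 4, 2, 3, 4, 1.
Clarity items: 2, 3, 4, 7, 8.
Reverse-coded (reverse-coded value = 6 − response):
  item 2: 3
  item 3: 6 − 3 = 3
  item 4: 4
  item 7: 3
  item 8: 6 − 4 = 2
Sum = 3 + 3 + 4 + 3 + 2 = 15

15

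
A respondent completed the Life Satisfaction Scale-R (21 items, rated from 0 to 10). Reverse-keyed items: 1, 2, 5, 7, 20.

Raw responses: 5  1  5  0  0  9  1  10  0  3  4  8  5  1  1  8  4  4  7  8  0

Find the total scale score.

104

Reversing items 1, 2, 5, 7 and 20 with 10 − raw:
Total = (10−5) + (10−1) + 5 + 0 + (10−0) + 9 + (10−1) + 10 + 0 + 3 + 4 + 8 + 5 + 1 + 1 + 8 + 4 + 4 + 7 + (10−8) + 0
      = 5 + 9 + 5 + 0 + 10 + 9 + 9 + 10 + 0 + 3 + 4 + 8 + 5 + 1 + 1 + 8 + 4 + 4 + 7 + 2 + 0 = 104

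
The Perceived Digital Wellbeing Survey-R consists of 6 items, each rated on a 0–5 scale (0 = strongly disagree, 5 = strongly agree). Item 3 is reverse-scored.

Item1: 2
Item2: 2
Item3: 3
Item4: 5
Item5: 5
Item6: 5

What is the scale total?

Raw sum = 22. Reverse-scored items: 3; their raw sum = 3.
Each reversal replaces raw with 5 − raw, changing the total by 5 − 2·raw per item.
Total = 22 + 1·5 − 2·3 = 22 + 5 − 6 = 21

21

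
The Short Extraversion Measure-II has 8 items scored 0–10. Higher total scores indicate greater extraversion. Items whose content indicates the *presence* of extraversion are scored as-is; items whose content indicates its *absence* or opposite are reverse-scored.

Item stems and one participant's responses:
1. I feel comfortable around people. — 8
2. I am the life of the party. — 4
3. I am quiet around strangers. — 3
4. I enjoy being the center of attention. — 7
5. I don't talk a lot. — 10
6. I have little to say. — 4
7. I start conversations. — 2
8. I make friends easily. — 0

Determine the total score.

Items 3, 5, 6 describe the absence/opposite of extraversion → reverse-score.
reverse-coded value = 10 − response.
  item 1: 8
  item 2: 4
  item 3: 10 − 3 = 7
  item 4: 7
  item 5: 10 − 10 = 0
  item 6: 10 − 4 = 6
  item 7: 2
  item 8: 0
Total = 8 + 4 + 7 + 7 + 0 + 6 + 2 + 0 = 34

34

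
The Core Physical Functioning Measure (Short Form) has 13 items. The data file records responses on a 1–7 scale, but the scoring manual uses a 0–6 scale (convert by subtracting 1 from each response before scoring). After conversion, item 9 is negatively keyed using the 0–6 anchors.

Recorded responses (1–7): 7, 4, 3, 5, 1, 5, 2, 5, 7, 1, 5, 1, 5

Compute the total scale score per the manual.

Convert to 0–6: 6, 3, 2, 4, 0, 4, 1, 4, 6, 0, 4, 0, 4
Reverse-coded (reverse-coded value = 6 − response):
  item 9: 6 − 6 = 0
Scored: 6, 3, 2, 4, 0, 4, 1, 4, 0, 0, 4, 0, 4
Total = 32

32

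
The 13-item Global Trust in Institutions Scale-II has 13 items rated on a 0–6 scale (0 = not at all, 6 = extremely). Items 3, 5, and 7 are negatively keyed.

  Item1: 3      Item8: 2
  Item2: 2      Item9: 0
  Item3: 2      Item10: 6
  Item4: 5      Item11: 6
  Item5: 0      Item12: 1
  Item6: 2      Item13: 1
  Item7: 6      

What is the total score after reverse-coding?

Reverse-coded items (reverse-coded value = 6 − response):
  item 3: 6 − 2 = 4
  item 5: 6 − 0 = 6
  item 7: 6 − 6 = 0
Scored items: 3, 2, 4, 5, 6, 2, 0, 2, 0, 6, 6, 1, 1
Total = 3 + 2 + 4 + 5 + 6 + 2 + 0 + 2 + 0 + 6 + 6 + 1 + 1 = 38

38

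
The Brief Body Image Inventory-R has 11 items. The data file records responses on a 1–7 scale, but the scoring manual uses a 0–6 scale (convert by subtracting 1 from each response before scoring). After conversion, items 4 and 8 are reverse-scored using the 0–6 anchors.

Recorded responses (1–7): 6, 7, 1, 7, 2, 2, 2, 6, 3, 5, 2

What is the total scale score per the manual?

22

Convert to 0–6: 5, 6, 0, 6, 1, 1, 1, 5, 2, 4, 1
Reverse-coded (on a 0–6 scale, reversed = 6 − raw):
  item 4: 6 − 6 = 0
  item 8: 6 − 5 = 1
Scored: 5, 6, 0, 0, 1, 1, 1, 1, 2, 4, 1
Total = 22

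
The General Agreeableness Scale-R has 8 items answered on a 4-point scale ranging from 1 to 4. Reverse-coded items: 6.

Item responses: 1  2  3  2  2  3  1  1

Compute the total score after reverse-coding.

14

Reversing item 6 with 5 − raw:
Total = 1 + 2 + 3 + 2 + 2 + (5−3) + 1 + 1
      = 1 + 2 + 3 + 2 + 2 + 2 + 1 + 1 = 14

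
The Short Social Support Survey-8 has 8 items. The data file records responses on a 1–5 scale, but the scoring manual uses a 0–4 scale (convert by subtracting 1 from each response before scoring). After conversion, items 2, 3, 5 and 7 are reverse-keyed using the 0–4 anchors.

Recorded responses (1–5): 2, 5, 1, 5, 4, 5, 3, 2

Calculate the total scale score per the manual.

Convert to 0–4: 1, 4, 0, 4, 3, 4, 2, 1
Reverse-coded (reverse-coded value = 4 − response):
  item 2: 4 − 4 = 0
  item 3: 4 − 0 = 4
  item 5: 4 − 3 = 1
  item 7: 4 − 2 = 2
Scored: 1, 0, 4, 4, 1, 4, 2, 1
Total = 17

17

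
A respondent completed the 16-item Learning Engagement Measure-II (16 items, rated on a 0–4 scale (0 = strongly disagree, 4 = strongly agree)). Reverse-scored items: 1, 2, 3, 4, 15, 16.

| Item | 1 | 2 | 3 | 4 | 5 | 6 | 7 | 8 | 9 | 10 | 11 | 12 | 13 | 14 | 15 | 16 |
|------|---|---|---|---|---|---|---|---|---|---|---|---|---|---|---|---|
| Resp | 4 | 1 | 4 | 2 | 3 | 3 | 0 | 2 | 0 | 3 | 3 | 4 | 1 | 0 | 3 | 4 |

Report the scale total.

Reversing items 1, 2, 3, 4, 15, and 16 with 4 − raw:
Total = (4−4) + (4−1) + (4−4) + (4−2) + 3 + 3 + 0 + 2 + 0 + 3 + 3 + 4 + 1 + 0 + (4−3) + (4−4)
      = 0 + 3 + 0 + 2 + 3 + 3 + 0 + 2 + 0 + 3 + 3 + 4 + 1 + 0 + 1 + 0 = 25

25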